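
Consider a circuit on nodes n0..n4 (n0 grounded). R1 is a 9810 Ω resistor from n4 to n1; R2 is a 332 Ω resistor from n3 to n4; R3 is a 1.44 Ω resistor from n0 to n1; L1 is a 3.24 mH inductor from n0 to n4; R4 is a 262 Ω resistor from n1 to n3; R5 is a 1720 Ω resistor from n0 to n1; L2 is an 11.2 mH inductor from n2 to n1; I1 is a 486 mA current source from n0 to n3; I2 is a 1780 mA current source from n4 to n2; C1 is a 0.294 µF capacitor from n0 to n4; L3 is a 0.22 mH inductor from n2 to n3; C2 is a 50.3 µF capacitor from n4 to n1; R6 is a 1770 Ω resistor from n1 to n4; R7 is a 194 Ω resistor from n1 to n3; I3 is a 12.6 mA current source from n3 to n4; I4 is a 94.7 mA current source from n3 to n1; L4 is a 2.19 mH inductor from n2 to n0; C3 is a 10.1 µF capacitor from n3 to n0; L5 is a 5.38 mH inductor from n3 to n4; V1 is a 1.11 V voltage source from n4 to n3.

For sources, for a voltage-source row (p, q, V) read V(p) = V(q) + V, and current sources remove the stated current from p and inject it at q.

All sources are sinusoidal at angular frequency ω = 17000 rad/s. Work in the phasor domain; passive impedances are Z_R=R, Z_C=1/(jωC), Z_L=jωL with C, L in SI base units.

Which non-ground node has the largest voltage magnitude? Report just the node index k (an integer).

Element admittances at ω=17000 rad/s:
  Y(R1) = 0.0001019+0.000j S between n4,n1
  Y(R2) = 0.003012+0.000j S between n3,n4
  Y(R3) = 0.6944+0.000j S between n0,n1
  Y(L1) = 0.000-0.01816j S between n0,n4
  Y(R4) = 0.003817+0.000j S between n1,n3
  Y(R5) = 0.0005814+0.000j S between n0,n1
  Y(L2) = 0.000-0.005252j S between n2,n1
  I1: injects 0.486 A into n3 (from n0)
  I2: injects 1.78 A into n2 (from n4)
  Y(C1) = 0.000+0.004998j S between n0,n4
  Y(L3) = 0.000-0.2674j S between n2,n3
  Y(C2) = 0.000+0.8551j S between n4,n1
  Y(R6) = 0.0005650+0.000j S between n1,n4
  Y(R7) = 0.005155+0.000j S between n1,n3
  I3: injects 0.0126 A into n4 (from n3)
  I4: injects 0.0947 A into n1 (from n3)
  Y(L4) = 0.000-0.02686j S between n2,n0
  Y(C3) = 0.000+0.1717j S between n3,n0
  Y(L5) = 0.000-0.01093j S between n3,n4
  V1: constraint V(n4)−V(n3) = 1.11
Assemble and solve the 5×5 MNA system:
  V(n1)=0.4499+0.1294j  V(n2)=-0.4904+5.856j  V(n3)=-0.5581-0.1009j  V(n4)=0.5519-0.1009j
  i(V1)=-1.966-0.06764j

2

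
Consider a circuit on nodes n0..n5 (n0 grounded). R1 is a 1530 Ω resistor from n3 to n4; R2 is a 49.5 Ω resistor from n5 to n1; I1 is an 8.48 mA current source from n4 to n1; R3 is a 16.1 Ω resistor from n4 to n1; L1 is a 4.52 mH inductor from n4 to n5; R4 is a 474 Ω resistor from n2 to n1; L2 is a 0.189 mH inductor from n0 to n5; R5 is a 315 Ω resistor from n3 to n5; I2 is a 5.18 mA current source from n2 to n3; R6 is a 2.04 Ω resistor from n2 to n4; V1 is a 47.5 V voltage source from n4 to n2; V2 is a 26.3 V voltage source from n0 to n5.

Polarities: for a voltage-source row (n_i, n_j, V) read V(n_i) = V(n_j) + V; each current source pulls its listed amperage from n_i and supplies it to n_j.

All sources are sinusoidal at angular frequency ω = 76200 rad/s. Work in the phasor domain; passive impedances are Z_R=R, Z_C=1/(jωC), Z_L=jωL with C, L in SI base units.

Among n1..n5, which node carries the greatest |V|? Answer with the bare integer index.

MNA unknowns: 5 node voltages V₁..V_5 plus 2 source currents (V1, V2)
R1: Y=0.0006536+0.000j on G[3,4]
R2: Y=0.02020+0.000j on G[5,1]
I1: z[4]−=0.00848, z[1]+=0.00848
R3: Y=0.06211+0.000j on G[4,1]
L1: Y=0.000-0.002903j on G[4,5]
R4: Y=0.002110+0.000j on G[2,1]
L2: Y=0.000-0.06944j on G[0,5]
R5: Y=0.003175+0.000j on G[3,5]
I2: z[2]−=0.00518, z[3]+=0.00518
R6: Y=0.4902+0.000j on G[2,4]
V1: row V4−V2=47.5, i_V1 at 4,2
V2: row V0−V5=26.3, i_V2 at 0,5
solve → V1=-26.57+0.1491j, V2=-72.73+0.1960j, V3=-24.76+0.03346j, V4=-25.23+0.1960j, V5=-26.30+0.000j
aux → i_V1=-23.38+9.894e-05j, i_V2=0.000+1.826j

2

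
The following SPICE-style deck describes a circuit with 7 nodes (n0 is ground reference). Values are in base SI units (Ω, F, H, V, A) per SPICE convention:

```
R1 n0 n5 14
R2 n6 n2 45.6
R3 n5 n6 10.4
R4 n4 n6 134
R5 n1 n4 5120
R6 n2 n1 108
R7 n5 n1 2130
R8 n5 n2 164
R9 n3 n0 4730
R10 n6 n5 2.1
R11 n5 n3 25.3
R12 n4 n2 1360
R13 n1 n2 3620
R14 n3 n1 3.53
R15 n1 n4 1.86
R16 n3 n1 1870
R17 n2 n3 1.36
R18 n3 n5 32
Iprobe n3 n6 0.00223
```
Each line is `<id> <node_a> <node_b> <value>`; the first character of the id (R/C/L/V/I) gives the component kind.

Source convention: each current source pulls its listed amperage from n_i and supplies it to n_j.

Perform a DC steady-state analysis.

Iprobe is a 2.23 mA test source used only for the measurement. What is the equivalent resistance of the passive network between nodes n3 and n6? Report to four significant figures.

Apply KCL at each of the 6 non-ground nodes and solve the resulting linear system.
Node n1: branches {R5, R6, R7, R13, R14, R15, R16} → V_1 = -0.01970
Node n2: branches {R2, R6, R8, R12, R13, R17} → V_2 = -0.01949
Node n3: branches {R9, R11, R14, R16, R17, R18, Iprobe} → V_3 = -0.02032
Node n4: branches {R4, R5, R12, R15} → V_4 = -0.01939
Node n5: branches {R1, R3, R7, R8, R10, R11, R18} → V_5 = 6.014e-05
Node n6: branches {R2, R3, R4, R10, Iprobe} → V_6 = 0.002812

R_eq = 10.37 Ω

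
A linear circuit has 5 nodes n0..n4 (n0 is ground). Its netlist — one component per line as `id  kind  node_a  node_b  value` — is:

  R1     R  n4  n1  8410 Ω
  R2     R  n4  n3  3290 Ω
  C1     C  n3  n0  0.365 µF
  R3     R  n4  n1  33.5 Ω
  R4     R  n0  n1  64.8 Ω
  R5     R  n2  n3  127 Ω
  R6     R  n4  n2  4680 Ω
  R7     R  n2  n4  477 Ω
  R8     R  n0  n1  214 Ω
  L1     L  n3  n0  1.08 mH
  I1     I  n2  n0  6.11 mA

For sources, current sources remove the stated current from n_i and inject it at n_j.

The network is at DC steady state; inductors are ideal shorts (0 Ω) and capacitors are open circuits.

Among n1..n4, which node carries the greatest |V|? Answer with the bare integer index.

MNA unknowns: 4 node voltages V₁..V_4 plus 1 source current (L1)
R1: Y=0.0001189 on G[4,1]
R2: Y=0.0003040 on G[4,3]
C1: Y=0.000 on G[3,0]
R3: Y=0.02985 on G[4,1]
R4: Y=0.01543 on G[0,1]
R5: Y=0.007874 on G[2,3]
R6: Y=0.0002137 on G[4,2]
R7: Y=0.002096 on G[2,4]
R8: Y=0.004673 on G[0,1]
L1: row V3−V0=0, i_L1 at 3,0
I1: z[2]−=0.00611, z[0]+=0.00611
solve → V1=-0.05873, V2=-0.6222, V3=0.000, V4=-0.09814
aux → i_L1=-0.004929

2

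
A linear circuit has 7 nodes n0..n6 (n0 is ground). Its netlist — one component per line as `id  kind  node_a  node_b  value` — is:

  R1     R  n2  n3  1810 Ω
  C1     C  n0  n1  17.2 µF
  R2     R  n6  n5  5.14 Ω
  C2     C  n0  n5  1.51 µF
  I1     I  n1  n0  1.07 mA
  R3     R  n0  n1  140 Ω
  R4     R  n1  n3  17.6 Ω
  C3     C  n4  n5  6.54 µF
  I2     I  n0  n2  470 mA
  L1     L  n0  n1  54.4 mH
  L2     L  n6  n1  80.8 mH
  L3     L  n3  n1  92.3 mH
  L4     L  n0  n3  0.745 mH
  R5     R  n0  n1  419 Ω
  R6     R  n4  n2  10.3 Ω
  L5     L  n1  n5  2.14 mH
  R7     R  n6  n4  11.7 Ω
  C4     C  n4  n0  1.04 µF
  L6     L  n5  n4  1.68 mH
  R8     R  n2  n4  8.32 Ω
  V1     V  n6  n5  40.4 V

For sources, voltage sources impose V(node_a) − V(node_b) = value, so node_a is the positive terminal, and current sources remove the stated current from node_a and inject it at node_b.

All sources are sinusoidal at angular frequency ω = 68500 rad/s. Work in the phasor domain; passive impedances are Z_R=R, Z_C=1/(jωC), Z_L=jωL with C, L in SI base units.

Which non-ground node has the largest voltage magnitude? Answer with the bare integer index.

Element admittances at ω=68500 rad/s:
  Y(R1) = 0.0005525+0.000j S between n2,n3
  Y(C1) = 0.000+1.178j S between n0,n1
  Y(R2) = 0.1946+0.000j S between n6,n5
  Y(C2) = 0.000+0.1034j S between n0,n5
  I1: injects 0.00107 A into n0 (from n1)
  Y(R3) = 0.007143+0.000j S between n0,n1
  Y(R4) = 0.05682+0.000j S between n1,n3
  Y(C3) = 0.000+0.4480j S between n4,n5
  I2: injects 0.47 A into n2 (from n0)
  Y(L1) = 0.000-0.0002684j S between n0,n1
  Y(L2) = 0.000-0.0001807j S between n6,n1
  Y(L3) = 0.000-0.0001582j S between n3,n1
  Y(L4) = 0.000-0.01960j S between n0,n3
  Y(R5) = 0.002387+0.000j S between n0,n1
  Y(R6) = 0.09709+0.000j S between n4,n2
  Y(L5) = 0.000-0.006822j S between n1,n5
  Y(R7) = 0.08547+0.000j S between n6,n4
  Y(C4) = 0.000+0.07124j S between n4,n0
  Y(L6) = 0.000-0.008690j S between n5,n4
  Y(R8) = 0.1202+0.000j S between n2,n4
  V1: constraint V(n6)−V(n5) = 40.4
Assemble and solve the 7×7 MNA system:
  V(n1)=-0.005815-0.003870j  V(n2)=2.990-7.096j  V(n3)=0.04280-0.05742j  V(n4)=0.8349-7.114j  V(n5)=-0.5003+0.3989j  V(n6)=39.90+0.3989j
  i(V1)=-11.20-0.6349j

6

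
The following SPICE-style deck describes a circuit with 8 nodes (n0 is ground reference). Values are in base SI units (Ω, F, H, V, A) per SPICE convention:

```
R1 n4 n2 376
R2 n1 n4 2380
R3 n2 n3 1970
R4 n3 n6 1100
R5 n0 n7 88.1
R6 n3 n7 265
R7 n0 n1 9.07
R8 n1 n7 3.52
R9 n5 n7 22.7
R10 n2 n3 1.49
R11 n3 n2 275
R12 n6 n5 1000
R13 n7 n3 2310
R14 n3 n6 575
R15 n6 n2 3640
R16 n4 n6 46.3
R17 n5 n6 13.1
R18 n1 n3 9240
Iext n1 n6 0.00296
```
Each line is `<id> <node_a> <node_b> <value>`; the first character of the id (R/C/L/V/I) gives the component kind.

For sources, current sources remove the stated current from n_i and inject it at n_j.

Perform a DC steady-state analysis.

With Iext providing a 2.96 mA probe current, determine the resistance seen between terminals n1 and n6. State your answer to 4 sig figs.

Apply KCL at each of the 7 non-ground nodes and solve the resulting linear system.
Node n1: branches {R2, R7, R8, R18, Iext} → V_1 = -0.0009232
Node n2: branches {R1, R3, R10, R11, R15} → V_2 = 0.06133
Node n3: branches {R3, R4, R6, R10, R11, R13, R14, R18} → V_3 = 0.06117
Node n4: branches {R1, R2, R16} → V_4 = 0.09839
Node n5: branches {R9, R12, R17} → V_5 = 0.07008
Node n6: branches {R4, R12, R14, R15, R16, R17, Iext} → V_6 = 0.1049
Node n7: branches {R5, R6, R8, R9, R13} → V_7 = 0.008967

R_eq = 35.75 Ω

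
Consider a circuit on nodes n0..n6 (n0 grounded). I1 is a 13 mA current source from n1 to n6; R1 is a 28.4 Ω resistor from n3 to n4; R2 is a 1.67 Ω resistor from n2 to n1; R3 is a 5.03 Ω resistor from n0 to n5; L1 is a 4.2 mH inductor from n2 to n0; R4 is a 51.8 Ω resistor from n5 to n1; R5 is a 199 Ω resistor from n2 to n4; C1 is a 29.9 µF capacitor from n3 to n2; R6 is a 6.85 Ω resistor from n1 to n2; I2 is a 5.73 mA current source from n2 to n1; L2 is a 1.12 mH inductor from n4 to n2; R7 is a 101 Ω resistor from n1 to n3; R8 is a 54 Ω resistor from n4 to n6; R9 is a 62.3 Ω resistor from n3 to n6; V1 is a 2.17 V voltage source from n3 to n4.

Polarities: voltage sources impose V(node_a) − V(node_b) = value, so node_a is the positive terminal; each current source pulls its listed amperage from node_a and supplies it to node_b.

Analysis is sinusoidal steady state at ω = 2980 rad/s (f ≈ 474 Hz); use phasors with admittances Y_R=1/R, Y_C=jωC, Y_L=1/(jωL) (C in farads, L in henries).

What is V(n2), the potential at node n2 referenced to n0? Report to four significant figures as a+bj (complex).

MNA unknowns: 6 node voltages V₁..V_6 plus 1 source current (V1)
I1: z[1]−=0.013, z[6]+=0.013
R1: Y=0.03521+0.000j on G[3,4]
R2: Y=0.5988+0.000j on G[2,1]
R3: Y=0.1988+0.000j on G[0,5]
L1: Y=0.000-0.07990j on G[2,0]
R4: Y=0.01931+0.000j on G[5,1]
R5: Y=0.005025+0.000j on G[2,4]
C1: Y=0.000+0.08910j on G[3,2]
R6: Y=0.1460+0.000j on G[1,2]
I2: z[2]−=0.00573, z[1]+=0.00573
L2: Y=0.000-0.2996j on G[4,2]
R7: Y=0.009901+0.000j on G[1,3]
R8: Y=0.01852+0.000j on G[4,6]
R9: Y=0.01605+0.000j on G[3,6]
V1: row V3−V4=2.17, i_V1 at 3,4
solve → V1=0.02848-0.007457j, V2=-0.001642-0.006273j, V3=3.080-0.1098j, V4=0.9095-0.1098j, V5=0.002521-0.0006600j, V6=2.293-0.1098j
aux → i_V1=-0.1285-0.2735j

-0.001642-0.006273j V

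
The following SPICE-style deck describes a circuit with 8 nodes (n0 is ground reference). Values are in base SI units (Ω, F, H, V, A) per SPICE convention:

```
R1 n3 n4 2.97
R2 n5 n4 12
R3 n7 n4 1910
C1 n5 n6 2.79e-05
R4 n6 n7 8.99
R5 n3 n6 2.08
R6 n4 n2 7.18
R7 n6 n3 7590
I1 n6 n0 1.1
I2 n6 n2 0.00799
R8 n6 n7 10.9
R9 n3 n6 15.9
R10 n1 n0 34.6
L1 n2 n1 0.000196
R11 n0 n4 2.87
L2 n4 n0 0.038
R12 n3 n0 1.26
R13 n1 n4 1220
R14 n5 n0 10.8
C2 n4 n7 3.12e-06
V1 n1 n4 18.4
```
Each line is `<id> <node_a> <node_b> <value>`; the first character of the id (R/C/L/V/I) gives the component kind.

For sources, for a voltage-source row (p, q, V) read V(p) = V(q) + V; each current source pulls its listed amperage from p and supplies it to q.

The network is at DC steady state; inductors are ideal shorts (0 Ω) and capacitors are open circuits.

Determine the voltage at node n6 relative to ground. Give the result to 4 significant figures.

-3.013 V

MNA unknowns: 7 node voltages V₁..V_7 plus 3 source currents (L1, L2, V1)
R1: Y=0.3367 on G[3,4]
R2: Y=0.08333 on G[5,4]
R3: Y=0.0005236 on G[7,4]
C1: Y=0.000 on G[5,6]
R4: Y=0.1112 on G[6,7]
R5: Y=0.4808 on G[3,6]
R6: Y=0.1393 on G[4,2]
R7: Y=0.0001318 on G[6,3]
I1: z[6]−=1.1, z[0]+=1.1
I2: z[6]−=0.00799, z[2]+=0.00799
R8: Y=0.09174 on G[6,7]
R9: Y=0.06289 on G[3,6]
R10: Y=0.02890 on G[1,0]
L1: row V2−V1=0, i_L1 at 2,1
R11: Y=0.3484 on G[0,4]
L2: row V4−V0=0, i_L2 at 4,0
R12: Y=0.7937 on G[3,0]
R13: Y=0.0008197 on G[1,4]
R14: Y=0.09259 on G[5,0]
C2: Y=0.000 on G[4,7]
V1: row V1−V4=18.4, i_V1 at 1,4
solve → V1=18.40, V2=18.40, V3=-0.9788, V4=0.000, V5=0.000, V6=-3.013, V7=-3.006
aux → i_L1=-2.555, i_L2=-0.8549, i_V1=-3.102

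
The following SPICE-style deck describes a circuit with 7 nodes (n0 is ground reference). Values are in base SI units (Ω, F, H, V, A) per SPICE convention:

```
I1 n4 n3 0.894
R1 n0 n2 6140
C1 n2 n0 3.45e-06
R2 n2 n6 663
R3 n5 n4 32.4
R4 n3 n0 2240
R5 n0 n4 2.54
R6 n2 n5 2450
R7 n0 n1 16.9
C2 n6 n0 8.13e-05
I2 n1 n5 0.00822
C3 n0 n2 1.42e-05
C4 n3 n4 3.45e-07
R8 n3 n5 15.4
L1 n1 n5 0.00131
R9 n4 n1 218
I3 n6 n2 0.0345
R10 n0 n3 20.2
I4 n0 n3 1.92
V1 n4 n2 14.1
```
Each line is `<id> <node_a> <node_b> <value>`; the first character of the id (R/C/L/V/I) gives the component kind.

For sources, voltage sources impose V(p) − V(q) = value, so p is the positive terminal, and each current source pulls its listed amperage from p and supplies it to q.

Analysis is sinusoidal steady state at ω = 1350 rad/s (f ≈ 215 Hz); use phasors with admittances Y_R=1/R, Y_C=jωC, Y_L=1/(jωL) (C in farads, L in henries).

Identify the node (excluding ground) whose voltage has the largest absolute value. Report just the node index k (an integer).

MNA unknowns: 6 node voltages V₁..V_6 plus 1 source current (V1)
I1: z[4]−=0.894, z[3]+=0.894
R1: Y=0.0001629+0.000j on G[0,2]
C1: Y=0.000+0.004658j on G[2,0]
R2: Y=0.001508+0.000j on G[2,6]
R3: Y=0.03086+0.000j on G[5,4]
R4: Y=0.0004464+0.000j on G[3,0]
R5: Y=0.3937+0.000j on G[0,4]
R6: Y=0.0004082+0.000j on G[2,5]
R7: Y=0.05917+0.000j on G[0,1]
C2: Y=0.000+0.1098j on G[6,0]
I2: z[1]−=0.00822, z[5]+=0.00822
C3: Y=0.000+0.01917j on G[0,2]
C4: Y=0.000+0.0004657j on G[3,4]
R8: Y=0.06494+0.000j on G[3,5]
L1: Y=0.000-0.5655j on G[1,5]
R9: Y=0.004587+0.000j on G[4,1]
I3: z[6]−=0.0345, z[2]+=0.0345
R10: Y=0.04950+0.000j on G[0,3]
I4: z[0]−=1.92, z[3]+=1.92
V1: row V4−V2=14.1, i_V1 at 4,2
solve → V1=12.59-0.4957j, V2=-14.92+0.9246j, V3=31.64+0.4023j, V4=-0.8223+0.9246j, V5=12.65+0.9447j, V6=0.005568+0.5195j
aux → i_V1=-0.09273-0.3548j

3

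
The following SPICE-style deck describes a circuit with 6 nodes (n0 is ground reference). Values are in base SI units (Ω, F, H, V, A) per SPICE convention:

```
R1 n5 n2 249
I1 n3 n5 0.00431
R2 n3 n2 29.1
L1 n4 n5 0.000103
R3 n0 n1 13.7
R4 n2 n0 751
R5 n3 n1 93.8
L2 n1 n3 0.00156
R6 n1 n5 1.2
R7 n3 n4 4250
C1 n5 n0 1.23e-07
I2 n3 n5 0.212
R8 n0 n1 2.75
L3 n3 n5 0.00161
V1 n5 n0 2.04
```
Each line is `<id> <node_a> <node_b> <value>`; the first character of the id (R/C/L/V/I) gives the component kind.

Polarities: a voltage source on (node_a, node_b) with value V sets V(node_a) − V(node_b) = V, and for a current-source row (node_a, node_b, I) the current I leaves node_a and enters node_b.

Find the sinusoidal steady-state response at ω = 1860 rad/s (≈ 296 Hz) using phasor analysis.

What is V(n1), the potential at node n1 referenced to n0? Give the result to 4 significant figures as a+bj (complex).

1.267-0.1036j V

MNA unknowns: 5 node voltages V₁..V_5 plus 1 source current (V1)
R1: Y=0.004016+0.000j on G[5,2]
I1: z[3]−=0.00431, z[5]+=0.00431
R2: Y=0.03436+0.000j on G[3,2]
L1: Y=0.000-5.220j on G[4,5]
R3: Y=0.07299+0.000j on G[0,1]
R4: Y=0.001332+0.000j on G[2,0]
R5: Y=0.01066+0.000j on G[3,1]
L2: Y=0.000-0.3446j on G[1,3]
R6: Y=0.8333+0.000j on G[1,5]
R7: Y=0.0002353+0.000j on G[3,4]
C1: Y=0.000+0.0002288j on G[5,0]
I2: z[3]−=0.212, z[5]+=0.212
R8: Y=0.3636+0.000j on G[0,1]
L3: Y=0.000-0.3339j on G[3,5]
V1: row V5−V0=2.04, i_V1 at 5,0
solve → V1=1.267-0.1036j, V2=1.626-0.3270j, V3=1.641-0.3778j, V4=2.040-1.801e-05j, V5=2.040+0.000j
aux → i_V1=-0.5555+0.04520j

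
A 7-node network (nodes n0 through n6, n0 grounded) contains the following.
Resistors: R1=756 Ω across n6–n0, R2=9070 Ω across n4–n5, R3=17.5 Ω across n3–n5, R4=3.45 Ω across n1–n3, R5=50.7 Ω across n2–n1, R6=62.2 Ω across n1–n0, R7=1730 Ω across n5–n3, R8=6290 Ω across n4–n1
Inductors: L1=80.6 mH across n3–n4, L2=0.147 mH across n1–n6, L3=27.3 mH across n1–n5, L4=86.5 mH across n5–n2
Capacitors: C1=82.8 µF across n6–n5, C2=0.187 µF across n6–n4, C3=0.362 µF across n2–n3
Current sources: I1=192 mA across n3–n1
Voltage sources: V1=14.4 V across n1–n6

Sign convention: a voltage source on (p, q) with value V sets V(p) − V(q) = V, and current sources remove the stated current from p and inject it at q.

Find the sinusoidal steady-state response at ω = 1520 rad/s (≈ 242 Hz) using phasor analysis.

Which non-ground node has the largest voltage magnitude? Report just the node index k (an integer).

5

MNA unknowns: 6 node voltages V₁..V_6 plus 1 source current (V1)
R1: Y=0.001323+0.000j on G[6,0]
R2: Y=0.0001103+0.000j on G[4,5]
R3: Y=0.05714+0.000j on G[3,5]
R4: Y=0.2899+0.000j on G[1,3]
R5: Y=0.01972+0.000j on G[2,1]
L1: Y=0.000-0.008162j on G[3,4]
R6: Y=0.01608+0.000j on G[1,0]
R7: Y=0.0005780+0.000j on G[5,3]
C1: Y=0.000+0.1259j on G[6,5]
R8: Y=0.0001590+0.000j on G[4,1]
L2: Y=0.000-4.475j on G[1,6]
L3: Y=0.000-0.02410j on G[1,5]
I1: z[3]−=0.192, z[1]+=0.192
L4: Y=0.000-0.007606j on G[5,2]
C2: Y=0.000+0.0002842j on G[6,4]
C3: Y=0.000+0.0005502j on G[2,3]
V1: row V1−V6=14.4, i_V1 at 1,6
solve → V1=1.095+0.000j, V2=-3.297+4.120j, V3=-1.958-1.285j, V4=-1.491-1.453j, V5=-13.88-7.659j, V6=-13.31+0.000j
aux → i_V1=-0.9820+64.52j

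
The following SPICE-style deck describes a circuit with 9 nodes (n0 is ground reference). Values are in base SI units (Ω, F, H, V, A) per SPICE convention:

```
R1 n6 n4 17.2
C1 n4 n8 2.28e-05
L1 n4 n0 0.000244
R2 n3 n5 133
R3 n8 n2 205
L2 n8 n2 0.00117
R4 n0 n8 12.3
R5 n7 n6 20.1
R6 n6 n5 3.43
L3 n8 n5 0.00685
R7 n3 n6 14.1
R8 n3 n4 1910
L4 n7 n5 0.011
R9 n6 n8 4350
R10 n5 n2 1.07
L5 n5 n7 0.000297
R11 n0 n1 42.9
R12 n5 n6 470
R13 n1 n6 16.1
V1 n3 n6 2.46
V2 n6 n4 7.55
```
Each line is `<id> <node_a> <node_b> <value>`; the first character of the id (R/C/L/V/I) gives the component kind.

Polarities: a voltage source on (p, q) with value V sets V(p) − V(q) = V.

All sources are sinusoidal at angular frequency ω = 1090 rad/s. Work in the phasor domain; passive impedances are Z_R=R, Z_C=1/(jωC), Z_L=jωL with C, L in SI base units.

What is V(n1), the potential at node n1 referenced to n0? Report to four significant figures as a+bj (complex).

5.474-0.1168j V

MNA unknowns: 8 node voltages V₁..V_8 plus 2 source currents (V1, V2)
R1: Y=0.05814+0.000j on G[6,4]
C1: Y=0.000+0.02485j on G[4,8]
L1: Y=0.000-3.760j on G[4,0]
R2: Y=0.007519+0.000j on G[3,5]
R3: Y=0.004878+0.000j on G[8,2]
L2: Y=0.000-0.7841j on G[8,2]
R4: Y=0.08130+0.000j on G[0,8]
R5: Y=0.04975+0.000j on G[7,6]
R6: Y=0.2915+0.000j on G[6,5]
L3: Y=0.000-0.1339j on G[8,5]
R7: Y=0.07092+0.000j on G[3,6]
R8: Y=0.0005236+0.000j on G[3,4]
L4: Y=0.000-0.08340j on G[7,5]
R9: Y=0.0002299+0.000j on G[6,8]
R10: Y=0.9346+0.000j on G[5,2]
L5: Y=0.000-3.089j on G[5,7]
R11: Y=0.02331+0.000j on G[0,1]
R12: Y=0.002128+0.000j on G[5,6]
R13: Y=0.06211+0.000j on G[1,6]
V1: row V3−V6=2.46, i_V1 at 3,6
V2: row V6−V4=7.55, i_V2 at 6,4
solve → V1=5.474-0.1168j, V2=5.726-0.4645j, V3=9.988-0.1606j, V4=-0.02212-0.1606j, V5=6.166-0.3504j, V6=7.528-0.1606j, V7=6.163-0.3290j, V8=5.859-0.9894j
aux → i_V1=-0.2084-0.001427j, i_V2=-1.069-0.06300j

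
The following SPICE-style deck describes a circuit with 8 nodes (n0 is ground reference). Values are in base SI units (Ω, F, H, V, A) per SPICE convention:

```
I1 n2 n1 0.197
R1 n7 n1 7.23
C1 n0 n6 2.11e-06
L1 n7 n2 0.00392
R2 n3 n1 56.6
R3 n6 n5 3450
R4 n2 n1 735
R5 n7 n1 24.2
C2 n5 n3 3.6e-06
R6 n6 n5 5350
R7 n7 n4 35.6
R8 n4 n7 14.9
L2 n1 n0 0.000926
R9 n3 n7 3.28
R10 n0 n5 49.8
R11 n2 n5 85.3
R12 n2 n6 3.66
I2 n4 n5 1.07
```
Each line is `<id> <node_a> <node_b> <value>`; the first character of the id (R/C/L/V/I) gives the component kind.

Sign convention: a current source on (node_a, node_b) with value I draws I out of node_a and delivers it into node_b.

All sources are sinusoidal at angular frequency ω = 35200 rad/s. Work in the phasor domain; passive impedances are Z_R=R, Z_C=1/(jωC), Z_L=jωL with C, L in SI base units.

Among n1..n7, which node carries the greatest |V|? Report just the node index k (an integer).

4

MNA unknowns: 7 node voltages V₁..V_7
I1: z[2]−=0.197, z[1]+=0.197
R1: Y=0.1383+0.000j on G[7,1]
C1: Y=0.000+0.07427j on G[0,6]
L1: Y=0.000-0.007247j on G[7,2]
R2: Y=0.01767+0.000j on G[3,1]
R3: Y=0.0002899+0.000j on G[6,5]
R4: Y=0.001361+0.000j on G[2,1]
R5: Y=0.04132+0.000j on G[7,1]
C2: Y=0.000+0.1267j on G[5,3]
R6: Y=0.0001869+0.000j on G[6,5]
R7: Y=0.02809+0.000j on G[7,4]
R8: Y=0.06711+0.000j on G[4,7]
L2: Y=0.000-0.03068j on G[1,0]
R9: Y=0.3049+0.000j on G[3,7]
R10: Y=0.02008+0.000j on G[0,5]
R11: Y=0.01172+0.000j on G[2,5]
R12: Y=0.2732+0.000j on G[2,6]
I2: z[4]−=1.07, z[5]+=1.07
solve → V1=-2.947+4.701j, V2=-1.058+1.985j, V3=-0.2707+5.472j, V4=-14.76+5.149j, V5=0.6128-2.716j, V6=-0.4831+2.107j, V7=-3.519+5.149j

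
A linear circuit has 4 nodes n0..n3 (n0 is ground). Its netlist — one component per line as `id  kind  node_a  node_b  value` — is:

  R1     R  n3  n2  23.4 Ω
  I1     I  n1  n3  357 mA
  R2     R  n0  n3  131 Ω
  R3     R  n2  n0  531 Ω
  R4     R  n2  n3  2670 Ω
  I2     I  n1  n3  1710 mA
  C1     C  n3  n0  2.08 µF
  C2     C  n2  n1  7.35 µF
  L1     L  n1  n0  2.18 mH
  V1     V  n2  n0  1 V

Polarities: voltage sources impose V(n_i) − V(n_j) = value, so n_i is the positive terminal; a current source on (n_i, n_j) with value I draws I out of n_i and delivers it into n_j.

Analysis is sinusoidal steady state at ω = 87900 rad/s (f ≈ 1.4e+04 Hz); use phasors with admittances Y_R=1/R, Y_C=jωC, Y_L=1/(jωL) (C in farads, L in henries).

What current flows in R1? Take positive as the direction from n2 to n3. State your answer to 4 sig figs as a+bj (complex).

-0.08436+0.4579j A

Apply KCL at each of the 3 non-ground nodes and solve the resulting linear system.
Node n1: branches {I1, I2, C2, L1} → V_1 = 1.008+3.225j
Node n2: branches {R1, R3, R4, C2, V1} → V_2 = 1.000+0.000j
Node n3: branches {R1, I1, R2, R4, I2, C1} → V_3 = 2.974-10.72j
Source currents: i(V1)=-2.001-0.4567j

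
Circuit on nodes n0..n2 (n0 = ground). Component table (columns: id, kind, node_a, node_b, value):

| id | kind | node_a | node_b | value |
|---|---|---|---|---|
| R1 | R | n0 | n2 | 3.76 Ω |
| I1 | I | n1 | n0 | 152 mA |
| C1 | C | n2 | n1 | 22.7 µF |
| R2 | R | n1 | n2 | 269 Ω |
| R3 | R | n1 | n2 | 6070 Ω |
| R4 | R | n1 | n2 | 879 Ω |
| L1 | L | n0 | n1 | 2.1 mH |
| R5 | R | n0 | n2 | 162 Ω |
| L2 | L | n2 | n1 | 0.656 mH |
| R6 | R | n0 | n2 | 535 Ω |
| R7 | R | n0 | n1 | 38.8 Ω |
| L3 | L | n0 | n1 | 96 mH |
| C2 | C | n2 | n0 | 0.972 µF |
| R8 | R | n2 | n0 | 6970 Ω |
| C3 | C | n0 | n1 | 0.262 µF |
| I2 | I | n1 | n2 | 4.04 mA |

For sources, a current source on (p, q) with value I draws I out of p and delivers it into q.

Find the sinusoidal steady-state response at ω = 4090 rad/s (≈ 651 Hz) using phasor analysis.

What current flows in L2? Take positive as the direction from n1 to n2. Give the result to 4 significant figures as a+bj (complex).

-0.1318-0.02625j A

Apply KCL at each of the 2 non-ground nodes and solve the resulting linear system.
Node n1: branches {I1, C1, R2, R3, R4, L1, L2, R7, L3, C3, I2} → V_1 = -0.2756-0.4269j
Node n2: branches {R1, C1, R2, R3, R4, R5, L2, R6, C2, R8, I2} → V_2 = -0.3460-0.07336j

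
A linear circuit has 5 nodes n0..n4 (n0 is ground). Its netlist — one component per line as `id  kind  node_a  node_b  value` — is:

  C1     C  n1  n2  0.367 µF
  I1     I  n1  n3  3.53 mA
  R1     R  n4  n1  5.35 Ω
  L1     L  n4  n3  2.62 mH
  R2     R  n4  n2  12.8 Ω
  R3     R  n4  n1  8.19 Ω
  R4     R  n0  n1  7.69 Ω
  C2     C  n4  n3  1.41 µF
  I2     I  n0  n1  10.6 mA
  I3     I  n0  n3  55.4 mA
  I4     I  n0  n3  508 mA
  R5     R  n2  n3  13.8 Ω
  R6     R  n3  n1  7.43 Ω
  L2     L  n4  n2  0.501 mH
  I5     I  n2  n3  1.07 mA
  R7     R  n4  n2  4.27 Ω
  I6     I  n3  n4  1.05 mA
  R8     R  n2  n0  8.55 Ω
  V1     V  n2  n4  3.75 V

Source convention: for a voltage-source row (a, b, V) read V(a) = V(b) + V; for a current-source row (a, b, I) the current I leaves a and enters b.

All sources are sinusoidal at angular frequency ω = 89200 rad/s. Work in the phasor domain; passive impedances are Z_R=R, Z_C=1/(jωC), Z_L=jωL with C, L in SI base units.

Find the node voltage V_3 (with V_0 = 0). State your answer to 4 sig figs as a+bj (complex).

Element admittances at ω=89200 rad/s:
  Y(C1) = 0.000+0.03274j S between n1,n2
  I1: injects 0.00353 A into n3 (from n1)
  Y(R1) = 0.1869+0.000j S between n4,n1
  Y(L1) = 0.000-0.004279j S between n4,n3
  Y(R2) = 0.07812+0.000j S between n4,n2
  Y(R3) = 0.1221+0.000j S between n4,n1
  Y(R4) = 0.1300+0.000j S between n0,n1
  Y(C2) = 0.000+0.1258j S between n4,n3
  I2: injects 0.0106 A into n1 (from n0)
  I3: injects 0.0554 A into n3 (from n0)
  I4: injects 0.508 A into n3 (from n0)
  Y(R5) = 0.07246+0.000j S between n2,n3
  Y(R6) = 0.1346+0.000j S between n3,n1
  Y(L2) = 0.000-0.02238j S between n4,n2
  I5: injects 0.00107 A into n3 (from n2)
  Y(R7) = 0.2342+0.000j S between n4,n2
  I6: injects 0.00105 A into n4 (from n3)
  Y(R8) = 0.1170+0.000j S between n2,n0
  V1: constraint V(n2)−V(n4) = 3.75
Assemble and solve the 5×5 MNA system:
  V(n1)=0.8867-0.1785j  V(n2)=3.922+0.1985j  V(n3)=3.424-1.955j  V(n4)=0.1719+0.1985j
  i(V1)=-1.655-0.1947j

3.424-1.955j V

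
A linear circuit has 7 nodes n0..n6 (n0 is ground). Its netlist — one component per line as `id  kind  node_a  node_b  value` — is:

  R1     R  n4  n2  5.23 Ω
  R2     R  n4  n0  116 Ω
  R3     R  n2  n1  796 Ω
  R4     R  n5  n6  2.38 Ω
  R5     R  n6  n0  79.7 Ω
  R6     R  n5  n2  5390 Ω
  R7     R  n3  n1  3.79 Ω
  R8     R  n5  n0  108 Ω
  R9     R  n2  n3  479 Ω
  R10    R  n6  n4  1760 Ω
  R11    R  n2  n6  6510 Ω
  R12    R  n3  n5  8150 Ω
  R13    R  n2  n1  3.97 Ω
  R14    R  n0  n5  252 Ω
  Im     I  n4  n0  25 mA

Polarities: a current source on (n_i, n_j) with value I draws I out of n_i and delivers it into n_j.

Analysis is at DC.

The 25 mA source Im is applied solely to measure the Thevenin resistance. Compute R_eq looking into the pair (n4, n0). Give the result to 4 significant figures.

MNA unknowns: 6 node voltages V₁..V_6
R1: Y=0.1912 on G[4,2]
R2: Y=0.008621 on G[4,0]
R3: Y=0.001256 on G[2,1]
R4: Y=0.4202 on G[5,6]
R5: Y=0.01255 on G[6,0]
R6: Y=0.0001855 on G[5,2]
R7: Y=0.2639 on G[3,1]
R8: Y=0.009259 on G[5,0]
R9: Y=0.002088 on G[2,3]
R10: Y=0.0005682 on G[6,4]
R11: Y=0.0001536 on G[2,6]
R12: Y=0.0001227 on G[3,5]
R13: Y=0.2519 on G[2,1]
R14: Y=0.003968 on G[0,5]
Im: z[4]−=0.025, z[0]+=0.025
solve → V1=-2.594, V2=-2.595, V3=-2.593, V4=-2.601, V5=-0.09921, V6=-0.1005

R_eq = 104.1 Ω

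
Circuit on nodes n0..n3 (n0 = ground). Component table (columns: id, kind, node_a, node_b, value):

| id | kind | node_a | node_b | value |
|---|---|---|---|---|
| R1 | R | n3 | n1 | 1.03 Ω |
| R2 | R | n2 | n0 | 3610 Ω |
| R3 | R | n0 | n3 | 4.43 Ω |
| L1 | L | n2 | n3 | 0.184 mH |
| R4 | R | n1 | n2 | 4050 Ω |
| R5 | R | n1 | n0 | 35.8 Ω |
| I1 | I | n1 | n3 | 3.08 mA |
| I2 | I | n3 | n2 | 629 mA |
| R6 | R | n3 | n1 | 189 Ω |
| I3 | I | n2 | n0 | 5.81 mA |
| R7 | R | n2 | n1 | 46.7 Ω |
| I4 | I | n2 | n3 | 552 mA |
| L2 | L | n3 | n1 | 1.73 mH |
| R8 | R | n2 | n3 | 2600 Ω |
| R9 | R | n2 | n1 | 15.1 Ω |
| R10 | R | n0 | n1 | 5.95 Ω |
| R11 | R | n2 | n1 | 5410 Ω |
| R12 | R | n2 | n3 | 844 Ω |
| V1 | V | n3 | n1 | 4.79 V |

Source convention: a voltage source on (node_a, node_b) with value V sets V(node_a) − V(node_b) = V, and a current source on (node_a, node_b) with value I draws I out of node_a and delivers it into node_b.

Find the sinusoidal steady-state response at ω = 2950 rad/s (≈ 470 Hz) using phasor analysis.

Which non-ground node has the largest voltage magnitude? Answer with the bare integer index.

Element admittances at ω=2950 rad/s:
  Y(R1) = 0.9709+0.000j S between n3,n1
  Y(R2) = 0.0002770+0.000j S between n2,n0
  Y(R3) = 0.2257+0.000j S between n0,n3
  Y(L1) = 0.000-1.842j S between n2,n3
  Y(R4) = 0.0002469+0.000j S between n1,n2
  Y(R5) = 0.02793+0.000j S between n1,n0
  I1: injects 0.00308 A into n3 (from n1)
  I2: injects 0.629 A into n2 (from n3)
  Y(R6) = 0.005291+0.000j S between n3,n1
  I3: injects 0.00581 A into n0 (from n2)
  Y(R7) = 0.02141+0.000j S between n2,n1
  I4: injects 0.552 A into n3 (from n2)
  Y(L2) = 0.000-0.1959j S between n3,n1
  Y(R8) = 0.0003846+0.000j S between n2,n3
  Y(R9) = 0.06623+0.000j S between n2,n1
  Y(R10) = 0.1681+0.000j S between n0,n1
  Y(R11) = 0.0001848+0.000j S between n2,n1
  Y(R12) = 0.001185+0.000j S between n2,n3
  V1: constraint V(n3)−V(n1) = 4.79
Assemble and solve the 4×4 MNA system:
  V(n1)=-2.579+0.0001249j  V(n2)=2.202-0.1901j  V(n3)=2.211+0.0001249j
  i(V1)=-5.599+0.9553j

1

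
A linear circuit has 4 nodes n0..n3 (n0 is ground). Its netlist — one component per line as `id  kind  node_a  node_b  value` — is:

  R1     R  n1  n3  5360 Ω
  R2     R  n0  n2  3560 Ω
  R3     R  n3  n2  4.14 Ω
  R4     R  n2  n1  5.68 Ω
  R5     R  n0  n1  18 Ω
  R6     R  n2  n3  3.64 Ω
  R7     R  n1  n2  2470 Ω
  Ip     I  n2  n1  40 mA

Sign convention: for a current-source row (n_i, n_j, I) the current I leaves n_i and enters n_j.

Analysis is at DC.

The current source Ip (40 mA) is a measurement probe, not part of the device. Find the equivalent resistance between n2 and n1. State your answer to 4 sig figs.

R_eq = 5.652 Ω

MNA unknowns: 3 node voltages V₁..V_3
R1: Y=0.0001866 on G[1,3]
R2: Y=0.0002809 on G[0,2]
R3: Y=0.2415 on G[3,2]
R4: Y=0.1761 on G[2,1]
R5: Y=0.05556 on G[0,1]
R6: Y=0.2747 on G[2,3]
R7: Y=0.0004049 on G[1,2]
Ip: z[2]−=0.04, z[1]+=0.04
solve → V1=0.001137, V2=-0.2249, V3=-0.2249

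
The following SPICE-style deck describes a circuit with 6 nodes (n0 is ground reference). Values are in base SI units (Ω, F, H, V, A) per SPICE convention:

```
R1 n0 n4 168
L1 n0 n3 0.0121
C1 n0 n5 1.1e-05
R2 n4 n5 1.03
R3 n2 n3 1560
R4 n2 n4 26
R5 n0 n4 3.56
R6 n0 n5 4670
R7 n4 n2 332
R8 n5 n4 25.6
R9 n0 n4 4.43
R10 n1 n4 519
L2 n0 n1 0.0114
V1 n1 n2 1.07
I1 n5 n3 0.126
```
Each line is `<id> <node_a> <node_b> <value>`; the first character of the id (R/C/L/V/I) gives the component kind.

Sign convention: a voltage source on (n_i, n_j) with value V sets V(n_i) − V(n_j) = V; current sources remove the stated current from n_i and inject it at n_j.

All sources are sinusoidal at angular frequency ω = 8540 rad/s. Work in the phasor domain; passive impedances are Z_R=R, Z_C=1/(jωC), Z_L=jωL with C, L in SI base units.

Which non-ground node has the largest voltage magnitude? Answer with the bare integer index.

3

Element admittances at ω=8540 rad/s:
  Y(R1) = 0.005952+0.000j S between n0,n4
  Y(L1) = 0.000-0.009677j S between n0,n3
  Y(C1) = 0.000+0.09394j S between n0,n5
  Y(R2) = 0.9709+0.000j S between n4,n5
  Y(R3) = 0.0006410+0.000j S between n2,n3
  Y(R4) = 0.03846+0.000j S between n2,n4
  Y(R5) = 0.2809+0.000j S between n0,n4
  Y(R6) = 0.0002141+0.000j S between n0,n5
  Y(R7) = 0.003012+0.000j S between n4,n2
  Y(R8) = 0.03906+0.000j S between n5,n4
  Y(R9) = 0.2257+0.000j S between n0,n4
  Y(R10) = 0.001927+0.000j S between n1,n4
  Y(L2) = 0.000-0.01027j S between n0,n1
  V1: constraint V(n1)−V(n2) = 1.07
  I1: injects 0.126 A into n3 (from n5)
Assemble and solve the 6×6 MNA system:
  V(n1)=0.7048+0.4440j  V(n2)=-0.3652+0.4440j  V(n3)=0.8278+12.94j  V(n4)=-0.2303+0.09263j  V(n5)=-0.3434+0.1245j
  i(V1)=-0.006362+0.006562j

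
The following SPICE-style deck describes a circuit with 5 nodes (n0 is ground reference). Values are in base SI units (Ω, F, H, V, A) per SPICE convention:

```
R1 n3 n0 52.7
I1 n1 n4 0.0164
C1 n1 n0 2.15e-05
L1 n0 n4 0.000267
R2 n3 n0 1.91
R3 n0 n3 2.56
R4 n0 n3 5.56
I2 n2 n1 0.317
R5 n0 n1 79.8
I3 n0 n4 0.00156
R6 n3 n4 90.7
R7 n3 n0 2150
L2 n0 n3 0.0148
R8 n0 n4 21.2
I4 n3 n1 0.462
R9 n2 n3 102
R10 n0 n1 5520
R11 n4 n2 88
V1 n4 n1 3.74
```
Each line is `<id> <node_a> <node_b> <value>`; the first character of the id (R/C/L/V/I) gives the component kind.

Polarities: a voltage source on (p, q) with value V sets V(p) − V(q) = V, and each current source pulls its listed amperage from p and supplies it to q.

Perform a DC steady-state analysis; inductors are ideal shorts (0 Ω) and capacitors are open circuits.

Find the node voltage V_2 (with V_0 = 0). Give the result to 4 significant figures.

Element admittances at DC:
  Y(R1) = 0.01898 S between n3,n0
  I1: injects 0.0164 A into n4 (from n1)
  Y(C1) = 0.000 S between n1,n0
  L1: short n0↔n4 (DC inductor)
  Y(R2) = 0.5236 S between n3,n0
  Y(R3) = 0.3906 S between n0,n3
  Y(R4) = 0.1799 S between n0,n3
  I2: injects 0.317 A into n1 (from n2)
  Y(R5) = 0.01253 S between n0,n1
  I3: injects 0.00156 A into n4 (from n0)
  Y(R6) = 0.01103 S between n3,n4
  Y(R7) = 0.0004651 S between n3,n0
  L2: short n0↔n3 (DC inductor)
  Y(R8) = 0.04717 S between n0,n4
  I4: injects 0.462 A into n1 (from n3)
  Y(R9) = 0.009804 S between n2,n3
  Y(R10) = 0.0001812 S between n0,n1
  Y(R11) = 0.01136 S between n4,n2
  V1: constraint V(n4)−V(n1) = 3.74
Assemble and solve the 7×7 MNA system:
  V(n1)=-3.740  V(n2)=-14.98  V(n3)=0.000  V(n4)=0.000
  i(L1)=-0.6579  i(L2)=0.6088  i(V1)=-0.8101

-14.98 V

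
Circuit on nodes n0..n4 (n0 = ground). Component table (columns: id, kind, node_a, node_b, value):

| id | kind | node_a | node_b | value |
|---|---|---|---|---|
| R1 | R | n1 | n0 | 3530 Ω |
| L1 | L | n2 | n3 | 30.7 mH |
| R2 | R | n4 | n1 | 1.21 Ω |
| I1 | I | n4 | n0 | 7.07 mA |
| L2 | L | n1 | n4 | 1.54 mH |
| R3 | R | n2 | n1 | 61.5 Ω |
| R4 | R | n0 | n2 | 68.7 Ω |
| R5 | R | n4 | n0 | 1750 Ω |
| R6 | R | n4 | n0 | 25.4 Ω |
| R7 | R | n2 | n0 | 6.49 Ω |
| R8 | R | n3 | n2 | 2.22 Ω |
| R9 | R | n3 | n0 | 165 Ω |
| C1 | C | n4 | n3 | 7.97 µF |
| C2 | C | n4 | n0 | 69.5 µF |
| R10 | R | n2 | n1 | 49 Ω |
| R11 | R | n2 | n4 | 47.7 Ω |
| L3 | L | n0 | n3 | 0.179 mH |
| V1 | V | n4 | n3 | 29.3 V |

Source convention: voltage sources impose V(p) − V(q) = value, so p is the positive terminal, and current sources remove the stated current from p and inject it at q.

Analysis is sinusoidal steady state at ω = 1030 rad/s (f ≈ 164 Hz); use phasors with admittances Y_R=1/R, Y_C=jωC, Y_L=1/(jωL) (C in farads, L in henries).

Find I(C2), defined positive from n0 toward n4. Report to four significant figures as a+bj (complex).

Apply KCL at each of the 4 non-ground nodes and solve the resulting linear system.
Node n1: branches {R1, R2, L2, R3, R10} → V_1 = 28.93-0.8563j
Node n2: branches {L1, R3, R4, R7, R8, R10, R11} → V_2 = 2.736-0.1532j
Node n3: branches {L1, R8, R9, C1, L3, V1} → V_3 = 0.3843-0.3110j
Node n4: branches {R2, I1, L2, R5, R6, C1, C2, R11, V1} → V_4 = 29.68-0.3110j
Source currents: i(V1)=-2.749-2.324j

-0.02226-2.125j A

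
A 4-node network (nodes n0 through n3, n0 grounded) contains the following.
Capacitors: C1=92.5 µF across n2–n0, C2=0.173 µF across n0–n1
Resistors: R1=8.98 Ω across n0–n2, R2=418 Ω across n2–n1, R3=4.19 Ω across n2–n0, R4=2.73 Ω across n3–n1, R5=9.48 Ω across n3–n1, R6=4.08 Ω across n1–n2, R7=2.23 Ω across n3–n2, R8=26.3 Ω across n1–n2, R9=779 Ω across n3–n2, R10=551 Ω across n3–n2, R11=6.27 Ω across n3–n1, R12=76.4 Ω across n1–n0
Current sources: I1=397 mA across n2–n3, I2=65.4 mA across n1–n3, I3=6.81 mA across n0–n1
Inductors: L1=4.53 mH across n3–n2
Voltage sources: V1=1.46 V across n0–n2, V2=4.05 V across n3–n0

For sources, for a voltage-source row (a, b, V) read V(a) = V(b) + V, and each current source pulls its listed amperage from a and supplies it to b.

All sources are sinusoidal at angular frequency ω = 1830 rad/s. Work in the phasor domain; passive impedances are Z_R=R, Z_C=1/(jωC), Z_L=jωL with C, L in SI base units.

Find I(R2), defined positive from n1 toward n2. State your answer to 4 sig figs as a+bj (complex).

0.008847-1.823e-06j A

Apply KCL at each of the 3 non-ground nodes and solve the resulting linear system.
Node n1: branches {R2, R4, I2, R5, R6, I3, C2, R8, R11, R12} → V_1 = 2.238-0.0007620j
Node n2: branches {C1, R1, I1, L1, R2, R3, R6, R7, R8, R9, R10, V1} → V_2 = -1.460+0.000j
Node n3: branches {I1, L1, R4, I2, R5, R7, R9, R10, R11, V2} → V_3 = 4.050+0.000j
Source currents: i(V1)=-3.658+0.4177j, i(V2)=-3.169+0.6642j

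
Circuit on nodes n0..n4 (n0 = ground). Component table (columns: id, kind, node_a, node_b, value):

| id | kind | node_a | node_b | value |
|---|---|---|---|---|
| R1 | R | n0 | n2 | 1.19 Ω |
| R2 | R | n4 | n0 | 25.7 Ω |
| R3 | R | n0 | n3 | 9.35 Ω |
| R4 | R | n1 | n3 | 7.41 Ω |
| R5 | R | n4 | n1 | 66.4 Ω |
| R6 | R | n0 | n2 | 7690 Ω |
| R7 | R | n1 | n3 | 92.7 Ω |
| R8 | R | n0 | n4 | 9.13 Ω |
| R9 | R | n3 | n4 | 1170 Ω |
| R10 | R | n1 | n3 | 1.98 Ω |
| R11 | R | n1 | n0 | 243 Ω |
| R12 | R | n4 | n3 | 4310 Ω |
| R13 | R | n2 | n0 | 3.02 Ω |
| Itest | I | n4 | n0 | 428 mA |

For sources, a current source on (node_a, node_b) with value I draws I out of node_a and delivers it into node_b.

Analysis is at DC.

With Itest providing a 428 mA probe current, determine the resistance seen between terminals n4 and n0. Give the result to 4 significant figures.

R_eq = 6.162 Ω

MNA unknowns: 4 node voltages V₁..V_4
R1: Y=0.8403 on G[0,2]
R2: Y=0.03891 on G[4,0]
R3: Y=0.1070 on G[0,3]
R4: Y=0.1350 on G[1,3]
R5: Y=0.01506 on G[4,1]
R6: Y=0.0001300 on G[0,2]
R7: Y=0.01079 on G[1,3]
R8: Y=0.1095 on G[0,4]
R9: Y=0.0008547 on G[3,4]
R10: Y=0.5051 on G[1,3]
R11: Y=0.004115 on G[1,0]
R12: Y=0.0002320 on G[4,3]
R13: Y=0.3311 on G[2,0]
Itest: z[4]−=0.428, z[0]+=0.428
solve → V1=-0.3771, V2=0.000, V3=-0.3272, V4=-2.637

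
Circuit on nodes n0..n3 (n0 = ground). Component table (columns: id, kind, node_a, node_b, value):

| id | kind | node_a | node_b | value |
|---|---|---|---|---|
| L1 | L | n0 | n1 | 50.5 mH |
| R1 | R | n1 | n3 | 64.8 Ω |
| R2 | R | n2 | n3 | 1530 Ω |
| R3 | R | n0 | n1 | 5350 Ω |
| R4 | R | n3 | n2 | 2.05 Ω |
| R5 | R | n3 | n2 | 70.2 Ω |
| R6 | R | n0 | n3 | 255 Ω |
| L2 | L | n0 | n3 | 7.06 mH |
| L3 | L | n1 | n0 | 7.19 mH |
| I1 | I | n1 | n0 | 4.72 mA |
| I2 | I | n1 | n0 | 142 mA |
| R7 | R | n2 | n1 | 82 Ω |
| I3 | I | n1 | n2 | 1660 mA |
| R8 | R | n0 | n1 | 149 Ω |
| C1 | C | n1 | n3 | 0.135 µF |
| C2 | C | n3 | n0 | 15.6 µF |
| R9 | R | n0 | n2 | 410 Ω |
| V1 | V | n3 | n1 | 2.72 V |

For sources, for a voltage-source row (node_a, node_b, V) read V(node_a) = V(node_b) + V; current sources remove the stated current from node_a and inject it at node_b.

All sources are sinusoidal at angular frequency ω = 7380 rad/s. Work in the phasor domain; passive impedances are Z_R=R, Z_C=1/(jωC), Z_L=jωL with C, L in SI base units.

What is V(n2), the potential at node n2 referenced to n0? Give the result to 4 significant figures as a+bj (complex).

MNA unknowns: 3 node voltages V₁..V_3 plus 1 source current (V1)
L1: Y=0.000-0.002683j on G[0,1]
R1: Y=0.01543+0.000j on G[1,3]
R2: Y=0.0006536+0.000j on G[2,3]
R3: Y=0.0001869+0.000j on G[0,1]
R4: Y=0.4878+0.000j on G[3,2]
R5: Y=0.01425+0.000j on G[3,2]
R6: Y=0.003922+0.000j on G[0,3]
L2: Y=0.000-0.01919j on G[0,3]
L3: Y=0.000-0.01885j on G[1,0]
I1: z[1]−=0.00472, z[0]+=0.00472
I2: z[1]−=0.142, z[0]+=0.142
R7: Y=0.01220+0.000j on G[2,1]
I3: z[1]−=1.66, z[2]+=1.66
R8: Y=0.006711+0.000j on G[0,1]
C1: Y=0.000+0.0009963j on G[1,3]
C2: Y=0.000+0.1151j on G[3,0]
R9: Y=0.002439+0.000j on G[0,2]
V1: row V3−V1=2.72, i_V1 at 3,1
solve → V1=-3.797+1.631j, V2=2.072+1.623j, V3=-1.077+1.631j
aux → i_V1=1.702+0.09039j

2.072+1.623j V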